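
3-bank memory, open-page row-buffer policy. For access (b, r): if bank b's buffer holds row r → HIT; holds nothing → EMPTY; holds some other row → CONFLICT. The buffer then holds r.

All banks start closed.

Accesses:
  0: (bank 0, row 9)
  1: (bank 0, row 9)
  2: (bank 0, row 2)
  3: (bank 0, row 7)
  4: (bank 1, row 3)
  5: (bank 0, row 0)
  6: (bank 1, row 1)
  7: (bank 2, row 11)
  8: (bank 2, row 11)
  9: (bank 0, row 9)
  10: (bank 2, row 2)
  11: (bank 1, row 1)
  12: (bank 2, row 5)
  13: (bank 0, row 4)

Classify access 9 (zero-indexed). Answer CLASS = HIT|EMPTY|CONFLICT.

step 0: bank0 None->9 [EMPTY]
step 1: bank0 9->9 [HIT]
step 2: bank0 9->2 [CONFLICT]
step 3: bank0 2->7 [CONFLICT]
step 4: bank1 None->3 [EMPTY]
step 5: bank0 7->0 [CONFLICT]
step 6: bank1 3->1 [CONFLICT]
step 7: bank2 None->11 [EMPTY]
step 8: bank2 11->11 [HIT]
step 9: bank0 0->9 [CONFLICT]
step 10: bank2 11->2 [CONFLICT]
step 11: bank1 1->1 [HIT]
step 12: bank2 2->5 [CONFLICT]
step 13: bank0 9->4 [CONFLICT]

CLASS = CONFLICT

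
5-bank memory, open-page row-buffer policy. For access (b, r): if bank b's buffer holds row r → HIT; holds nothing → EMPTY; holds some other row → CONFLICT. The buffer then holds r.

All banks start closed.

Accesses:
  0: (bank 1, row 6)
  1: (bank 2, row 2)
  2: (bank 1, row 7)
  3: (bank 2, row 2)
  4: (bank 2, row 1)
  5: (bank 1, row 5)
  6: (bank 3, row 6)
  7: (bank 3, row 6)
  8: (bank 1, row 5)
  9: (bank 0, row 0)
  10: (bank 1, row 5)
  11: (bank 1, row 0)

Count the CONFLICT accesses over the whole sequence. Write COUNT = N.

COUNT = 4

0: bank 1 row 6 — prev None → EMPTY
1: bank 2 row 2 — prev None → EMPTY
2: bank 1 row 7 — prev 6 → CONFLICT
3: bank 2 row 2 — prev 2 → HIT
4: bank 2 row 1 — prev 2 → CONFLICT
5: bank 1 row 5 — prev 7 → CONFLICT
6: bank 3 row 6 — prev None → EMPTY
7: bank 3 row 6 — prev 6 → HIT
8: bank 1 row 5 — prev 5 → HIT
9: bank 0 row 0 — prev None → EMPTY
10: bank 1 row 5 — prev 5 → HIT
11: bank 1 row 0 — prev 5 → CONFLICT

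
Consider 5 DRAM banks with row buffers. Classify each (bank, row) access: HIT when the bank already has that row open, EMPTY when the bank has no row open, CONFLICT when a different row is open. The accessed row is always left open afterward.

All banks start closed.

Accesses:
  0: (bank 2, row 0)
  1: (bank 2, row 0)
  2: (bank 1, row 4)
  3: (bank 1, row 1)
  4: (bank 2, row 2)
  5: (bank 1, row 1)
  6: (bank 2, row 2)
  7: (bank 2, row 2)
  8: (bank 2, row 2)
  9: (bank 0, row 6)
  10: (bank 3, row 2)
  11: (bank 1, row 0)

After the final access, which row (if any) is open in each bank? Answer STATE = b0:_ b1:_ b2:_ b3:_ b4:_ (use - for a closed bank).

0: bank 2 row 0 — prev None → EMPTY
1: bank 2 row 0 — prev 0 → HIT
2: bank 1 row 4 — prev None → EMPTY
3: bank 1 row 1 — prev 4 → CONFLICT
4: bank 2 row 2 — prev 0 → CONFLICT
5: bank 1 row 1 — prev 1 → HIT
6: bank 2 row 2 — prev 2 → HIT
7: bank 2 row 2 — prev 2 → HIT
8: bank 2 row 2 — prev 2 → HIT
9: bank 0 row 6 — prev None → EMPTY
10: bank 3 row 2 — prev None → EMPTY
11: bank 1 row 0 — prev 1 → CONFLICT

STATE = b0:6 b1:0 b2:2 b3:2 b4:-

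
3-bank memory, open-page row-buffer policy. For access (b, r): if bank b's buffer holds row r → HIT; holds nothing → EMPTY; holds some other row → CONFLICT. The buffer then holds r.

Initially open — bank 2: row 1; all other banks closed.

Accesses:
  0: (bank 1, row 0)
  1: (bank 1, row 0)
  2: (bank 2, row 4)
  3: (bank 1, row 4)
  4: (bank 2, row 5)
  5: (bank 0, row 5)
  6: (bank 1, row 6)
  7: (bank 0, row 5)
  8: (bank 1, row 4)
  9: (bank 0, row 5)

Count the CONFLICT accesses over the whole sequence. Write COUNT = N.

COUNT = 5

step 0: bank1 None->0 [EMPTY]
step 1: bank1 0->0 [HIT]
step 2: bank2 1->4 [CONFLICT]
step 3: bank1 0->4 [CONFLICT]
step 4: bank2 4->5 [CONFLICT]
step 5: bank0 None->5 [EMPTY]
step 6: bank1 4->6 [CONFLICT]
step 7: bank0 5->5 [HIT]
step 8: bank1 6->4 [CONFLICT]
step 9: bank0 5->5 [HIT]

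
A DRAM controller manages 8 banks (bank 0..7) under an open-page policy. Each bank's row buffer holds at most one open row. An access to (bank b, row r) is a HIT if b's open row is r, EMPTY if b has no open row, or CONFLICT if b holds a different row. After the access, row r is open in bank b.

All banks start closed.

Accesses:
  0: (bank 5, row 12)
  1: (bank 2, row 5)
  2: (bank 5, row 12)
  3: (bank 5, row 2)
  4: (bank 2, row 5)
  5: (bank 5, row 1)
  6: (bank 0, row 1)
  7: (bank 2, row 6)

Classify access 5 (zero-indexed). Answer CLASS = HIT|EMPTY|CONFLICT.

CLASS = CONFLICT

  [0] b5 r12: no row ⇒ E
  [1] b2 r5: no row ⇒ E
  [2] b5 r12: had r12 ⇒ H
  [3] b5 r2: had r12 ⇒ C
  [4] b2 r5: had r5 ⇒ H
  [5] b5 r1: had r2 ⇒ C
  [6] b0 r1: no row ⇒ E
  [7] b2 r6: had r5 ⇒ C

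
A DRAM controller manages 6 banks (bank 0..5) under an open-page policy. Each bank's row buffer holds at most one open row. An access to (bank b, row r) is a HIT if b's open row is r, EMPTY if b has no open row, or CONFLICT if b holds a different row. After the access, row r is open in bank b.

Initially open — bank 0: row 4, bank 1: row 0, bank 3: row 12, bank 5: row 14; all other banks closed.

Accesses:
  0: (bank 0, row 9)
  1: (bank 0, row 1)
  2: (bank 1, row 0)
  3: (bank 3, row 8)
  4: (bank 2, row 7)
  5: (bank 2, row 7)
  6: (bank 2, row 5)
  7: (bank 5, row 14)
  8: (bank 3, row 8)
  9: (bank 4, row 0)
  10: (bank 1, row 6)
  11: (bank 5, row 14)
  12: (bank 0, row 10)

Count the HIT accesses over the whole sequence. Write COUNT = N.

  [0] b0 r9: had r4 ⇒ C
  [1] b0 r1: had r9 ⇒ C
  [2] b1 r0: had r0 ⇒ H
  [3] b3 r8: had r12 ⇒ C
  [4] b2 r7: no row ⇒ E
  [5] b2 r7: had r7 ⇒ H
  [6] b2 r5: had r7 ⇒ C
  [7] b5 r14: had r14 ⇒ H
  [8] b3 r8: had r8 ⇒ H
  [9] b4 r0: no row ⇒ E
  [10] b1 r6: had r0 ⇒ C
  [11] b5 r14: had r14 ⇒ H
  [12] b0 r10: had r1 ⇒ C

COUNT = 5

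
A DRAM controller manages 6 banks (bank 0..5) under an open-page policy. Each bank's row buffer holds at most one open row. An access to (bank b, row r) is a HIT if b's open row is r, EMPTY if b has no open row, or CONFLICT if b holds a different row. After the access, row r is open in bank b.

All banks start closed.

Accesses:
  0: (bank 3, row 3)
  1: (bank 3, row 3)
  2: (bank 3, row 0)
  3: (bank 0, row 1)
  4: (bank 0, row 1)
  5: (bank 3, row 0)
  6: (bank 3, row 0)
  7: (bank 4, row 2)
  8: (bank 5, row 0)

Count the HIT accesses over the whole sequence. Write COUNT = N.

COUNT = 4

step 0: bank3 None->3 [EMPTY]
step 1: bank3 3->3 [HIT]
step 2: bank3 3->0 [CONFLICT]
step 3: bank0 None->1 [EMPTY]
step 4: bank0 1->1 [HIT]
step 5: bank3 0->0 [HIT]
step 6: bank3 0->0 [HIT]
step 7: bank4 None->2 [EMPTY]
step 8: bank5 None->0 [EMPTY]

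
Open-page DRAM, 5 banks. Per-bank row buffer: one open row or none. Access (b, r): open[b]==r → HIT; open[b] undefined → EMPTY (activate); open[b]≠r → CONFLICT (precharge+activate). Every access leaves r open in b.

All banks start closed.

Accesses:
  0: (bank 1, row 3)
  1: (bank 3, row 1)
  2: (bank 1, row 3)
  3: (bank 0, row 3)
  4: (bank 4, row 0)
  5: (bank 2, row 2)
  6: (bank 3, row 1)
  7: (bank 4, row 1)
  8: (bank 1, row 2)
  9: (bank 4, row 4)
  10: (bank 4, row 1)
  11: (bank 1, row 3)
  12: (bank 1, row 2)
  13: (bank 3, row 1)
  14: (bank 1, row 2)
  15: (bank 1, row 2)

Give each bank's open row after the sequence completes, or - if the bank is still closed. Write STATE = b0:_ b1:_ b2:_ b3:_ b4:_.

STATE = b0:3 b1:2 b2:2 b3:1 b4:1

0: bank 1 row 3 — prev None → EMPTY
1: bank 3 row 1 — prev None → EMPTY
2: bank 1 row 3 — prev 3 → HIT
3: bank 0 row 3 — prev None → EMPTY
4: bank 4 row 0 — prev None → EMPTY
5: bank 2 row 2 — prev None → EMPTY
6: bank 3 row 1 — prev 1 → HIT
7: bank 4 row 1 — prev 0 → CONFLICT
8: bank 1 row 2 — prev 3 → CONFLICT
9: bank 4 row 4 — prev 1 → CONFLICT
10: bank 4 row 1 — prev 4 → CONFLICT
11: bank 1 row 3 — prev 2 → CONFLICT
12: bank 1 row 2 — prev 3 → CONFLICT
13: bank 3 row 1 — prev 1 → HIT
14: bank 1 row 2 — prev 2 → HIT
15: bank 1 row 2 — prev 2 → HIT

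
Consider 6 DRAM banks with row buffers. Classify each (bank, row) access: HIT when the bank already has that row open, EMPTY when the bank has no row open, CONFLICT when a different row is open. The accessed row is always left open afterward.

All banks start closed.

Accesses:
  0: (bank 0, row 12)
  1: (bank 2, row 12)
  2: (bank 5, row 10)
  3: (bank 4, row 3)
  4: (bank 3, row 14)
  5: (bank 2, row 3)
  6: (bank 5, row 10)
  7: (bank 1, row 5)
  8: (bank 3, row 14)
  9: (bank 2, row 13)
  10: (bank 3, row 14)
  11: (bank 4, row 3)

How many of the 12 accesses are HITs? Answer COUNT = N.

COUNT = 4

step 0: bank0 None->12 [EMPTY]
step 1: bank2 None->12 [EMPTY]
step 2: bank5 None->10 [EMPTY]
step 3: bank4 None->3 [EMPTY]
step 4: bank3 None->14 [EMPTY]
step 5: bank2 12->3 [CONFLICT]
step 6: bank5 10->10 [HIT]
step 7: bank1 None->5 [EMPTY]
step 8: bank3 14->14 [HIT]
step 9: bank2 3->13 [CONFLICT]
step 10: bank3 14->14 [HIT]
step 11: bank4 3->3 [HIT]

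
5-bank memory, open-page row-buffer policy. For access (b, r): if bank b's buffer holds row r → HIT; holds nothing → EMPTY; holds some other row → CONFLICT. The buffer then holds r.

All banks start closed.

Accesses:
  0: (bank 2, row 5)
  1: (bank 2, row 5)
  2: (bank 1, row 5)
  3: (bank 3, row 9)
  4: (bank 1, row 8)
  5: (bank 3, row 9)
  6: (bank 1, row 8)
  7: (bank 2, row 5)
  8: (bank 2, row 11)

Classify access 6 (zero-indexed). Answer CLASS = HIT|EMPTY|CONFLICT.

step 0: bank2 None->5 [EMPTY]
step 1: bank2 5->5 [HIT]
step 2: bank1 None->5 [EMPTY]
step 3: bank3 None->9 [EMPTY]
step 4: bank1 5->8 [CONFLICT]
step 5: bank3 9->9 [HIT]
step 6: bank1 8->8 [HIT]
step 7: bank2 5->5 [HIT]
step 8: bank2 5->11 [CONFLICT]

CLASS = HIT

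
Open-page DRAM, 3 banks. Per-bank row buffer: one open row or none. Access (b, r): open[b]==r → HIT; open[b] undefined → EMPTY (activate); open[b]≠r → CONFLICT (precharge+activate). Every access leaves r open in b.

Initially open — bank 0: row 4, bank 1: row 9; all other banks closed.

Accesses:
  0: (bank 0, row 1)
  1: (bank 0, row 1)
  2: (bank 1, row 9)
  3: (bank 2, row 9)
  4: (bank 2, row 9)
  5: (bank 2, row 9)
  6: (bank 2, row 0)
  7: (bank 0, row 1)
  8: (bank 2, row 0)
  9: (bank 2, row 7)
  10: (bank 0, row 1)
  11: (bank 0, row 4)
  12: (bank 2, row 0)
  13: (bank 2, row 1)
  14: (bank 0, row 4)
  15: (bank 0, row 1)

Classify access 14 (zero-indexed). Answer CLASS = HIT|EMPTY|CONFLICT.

CLASS = HIT

  [0] b0 r1: had r4 ⇒ C
  [1] b0 r1: had r1 ⇒ H
  [2] b1 r9: had r9 ⇒ H
  [3] b2 r9: no row ⇒ E
  [4] b2 r9: had r9 ⇒ H
  [5] b2 r9: had r9 ⇒ H
  [6] b2 r0: had r9 ⇒ C
  [7] b0 r1: had r1 ⇒ H
  [8] b2 r0: had r0 ⇒ H
  [9] b2 r7: had r0 ⇒ C
  [10] b0 r1: had r1 ⇒ H
  [11] b0 r4: had r1 ⇒ C
  [12] b2 r0: had r7 ⇒ C
  [13] b2 r1: had r0 ⇒ C
  [14] b0 r4: had r4 ⇒ H
  [15] b0 r1: had r4 ⇒ C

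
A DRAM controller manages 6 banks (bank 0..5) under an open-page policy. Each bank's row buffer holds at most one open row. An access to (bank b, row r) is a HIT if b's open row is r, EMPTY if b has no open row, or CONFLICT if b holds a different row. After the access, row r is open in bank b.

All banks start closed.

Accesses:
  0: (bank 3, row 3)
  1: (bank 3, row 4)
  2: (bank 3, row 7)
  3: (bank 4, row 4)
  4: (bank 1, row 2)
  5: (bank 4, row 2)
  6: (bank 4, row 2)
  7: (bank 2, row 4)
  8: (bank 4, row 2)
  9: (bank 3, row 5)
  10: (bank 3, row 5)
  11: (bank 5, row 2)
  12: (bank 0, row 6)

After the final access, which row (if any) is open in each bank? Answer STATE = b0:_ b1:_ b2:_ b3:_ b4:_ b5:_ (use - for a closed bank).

step 0: bank3 None->3 [EMPTY]
step 1: bank3 3->4 [CONFLICT]
step 2: bank3 4->7 [CONFLICT]
step 3: bank4 None->4 [EMPTY]
step 4: bank1 None->2 [EMPTY]
step 5: bank4 4->2 [CONFLICT]
step 6: bank4 2->2 [HIT]
step 7: bank2 None->4 [EMPTY]
step 8: bank4 2->2 [HIT]
step 9: bank3 7->5 [CONFLICT]
step 10: bank3 5->5 [HIT]
step 11: bank5 None->2 [EMPTY]
step 12: bank0 None->6 [EMPTY]

STATE = b0:6 b1:2 b2:4 b3:5 b4:2 b5:2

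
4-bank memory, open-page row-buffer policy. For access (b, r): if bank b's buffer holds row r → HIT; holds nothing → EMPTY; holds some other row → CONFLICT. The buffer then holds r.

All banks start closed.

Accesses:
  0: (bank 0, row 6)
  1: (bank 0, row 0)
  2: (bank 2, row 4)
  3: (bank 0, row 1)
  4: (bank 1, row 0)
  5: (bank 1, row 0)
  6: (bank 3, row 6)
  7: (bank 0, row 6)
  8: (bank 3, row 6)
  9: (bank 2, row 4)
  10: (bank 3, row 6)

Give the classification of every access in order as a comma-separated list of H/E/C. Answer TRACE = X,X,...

TRACE = E,C,E,C,E,H,E,C,H,H,H

step 0: bank0 None->6 [EMPTY]
step 1: bank0 6->0 [CONFLICT]
step 2: bank2 None->4 [EMPTY]
step 3: bank0 0->1 [CONFLICT]
step 4: bank1 None->0 [EMPTY]
step 5: bank1 0->0 [HIT]
step 6: bank3 None->6 [EMPTY]
step 7: bank0 1->6 [CONFLICT]
step 8: bank3 6->6 [HIT]
step 9: bank2 4->4 [HIT]
step 10: bank3 6->6 [HIT]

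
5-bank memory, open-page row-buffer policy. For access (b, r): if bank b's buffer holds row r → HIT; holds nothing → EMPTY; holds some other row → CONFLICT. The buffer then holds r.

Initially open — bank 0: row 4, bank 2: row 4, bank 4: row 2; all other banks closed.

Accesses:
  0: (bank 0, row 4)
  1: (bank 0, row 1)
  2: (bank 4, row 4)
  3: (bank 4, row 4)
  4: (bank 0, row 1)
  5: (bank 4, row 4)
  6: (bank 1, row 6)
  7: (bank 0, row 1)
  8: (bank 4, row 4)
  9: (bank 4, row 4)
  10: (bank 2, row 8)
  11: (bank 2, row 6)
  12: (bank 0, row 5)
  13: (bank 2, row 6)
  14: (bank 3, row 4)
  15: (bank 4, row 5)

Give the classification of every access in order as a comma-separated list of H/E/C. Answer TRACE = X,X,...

step 0: bank0 4->4 [HIT]
step 1: bank0 4->1 [CONFLICT]
step 2: bank4 2->4 [CONFLICT]
step 3: bank4 4->4 [HIT]
step 4: bank0 1->1 [HIT]
step 5: bank4 4->4 [HIT]
step 6: bank1 None->6 [EMPTY]
step 7: bank0 1->1 [HIT]
step 8: bank4 4->4 [HIT]
step 9: bank4 4->4 [HIT]
step 10: bank2 4->8 [CONFLICT]
step 11: bank2 8->6 [CONFLICT]
step 12: bank0 1->5 [CONFLICT]
step 13: bank2 6->6 [HIT]
step 14: bank3 None->4 [EMPTY]
step 15: bank4 4->5 [CONFLICT]

TRACE = H,C,C,H,H,H,E,H,H,H,C,C,C,H,E,C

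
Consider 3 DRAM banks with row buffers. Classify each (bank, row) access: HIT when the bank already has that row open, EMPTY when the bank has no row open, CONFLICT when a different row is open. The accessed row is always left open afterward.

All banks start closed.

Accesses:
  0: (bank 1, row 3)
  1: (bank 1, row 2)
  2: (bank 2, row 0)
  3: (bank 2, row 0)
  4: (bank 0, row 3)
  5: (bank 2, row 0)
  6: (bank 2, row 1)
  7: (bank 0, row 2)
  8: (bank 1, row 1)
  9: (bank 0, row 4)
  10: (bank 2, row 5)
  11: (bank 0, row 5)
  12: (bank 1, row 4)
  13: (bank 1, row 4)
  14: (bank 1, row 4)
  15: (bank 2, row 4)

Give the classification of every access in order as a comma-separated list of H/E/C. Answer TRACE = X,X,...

TRACE = E,C,E,H,E,H,C,C,C,C,C,C,C,H,H,C

step 0: bank1 None->3 [EMPTY]
step 1: bank1 3->2 [CONFLICT]
step 2: bank2 None->0 [EMPTY]
step 3: bank2 0->0 [HIT]
step 4: bank0 None->3 [EMPTY]
step 5: bank2 0->0 [HIT]
step 6: bank2 0->1 [CONFLICT]
step 7: bank0 3->2 [CONFLICT]
step 8: bank1 2->1 [CONFLICT]
step 9: bank0 2->4 [CONFLICT]
step 10: bank2 1->5 [CONFLICT]
step 11: bank0 4->5 [CONFLICT]
step 12: bank1 1->4 [CONFLICT]
step 13: bank1 4->4 [HIT]
step 14: bank1 4->4 [HIT]
step 15: bank2 5->4 [CONFLICT]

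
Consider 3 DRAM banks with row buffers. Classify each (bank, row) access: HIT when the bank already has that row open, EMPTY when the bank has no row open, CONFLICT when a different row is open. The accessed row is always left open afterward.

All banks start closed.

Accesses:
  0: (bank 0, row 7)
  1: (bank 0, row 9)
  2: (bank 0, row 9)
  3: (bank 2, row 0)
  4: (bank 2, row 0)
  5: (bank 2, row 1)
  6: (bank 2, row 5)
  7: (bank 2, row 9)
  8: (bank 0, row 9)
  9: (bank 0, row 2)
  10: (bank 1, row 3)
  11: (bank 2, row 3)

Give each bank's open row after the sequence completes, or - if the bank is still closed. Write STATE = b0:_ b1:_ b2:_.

STATE = b0:2 b1:3 b2:3

#0 (0,7) E
#1 (0,9) C  (was 7)
#2 (0,9) H  (was 9)
#3 (2,0) E
#4 (2,0) H  (was 0)
#5 (2,1) C  (was 0)
#6 (2,5) C  (was 1)
#7 (2,9) C  (was 5)
#8 (0,9) H  (was 9)
#9 (0,2) C  (was 9)
#10 (1,3) E
#11 (2,3) C  (was 9)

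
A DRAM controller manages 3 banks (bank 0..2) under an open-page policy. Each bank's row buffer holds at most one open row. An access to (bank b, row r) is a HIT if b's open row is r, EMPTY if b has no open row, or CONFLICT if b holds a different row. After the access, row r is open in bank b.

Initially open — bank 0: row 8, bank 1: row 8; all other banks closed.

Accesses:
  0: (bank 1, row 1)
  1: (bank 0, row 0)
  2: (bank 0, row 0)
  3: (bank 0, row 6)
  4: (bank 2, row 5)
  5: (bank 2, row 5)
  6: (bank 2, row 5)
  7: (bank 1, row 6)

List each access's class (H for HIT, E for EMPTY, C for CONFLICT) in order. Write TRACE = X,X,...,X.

TRACE = C,C,H,C,E,H,H,C

#0 (1,1) C  (was 8)
#1 (0,0) C  (was 8)
#2 (0,0) H  (was 0)
#3 (0,6) C  (was 0)
#4 (2,5) E
#5 (2,5) H  (was 5)
#6 (2,5) H  (was 5)
#7 (1,6) C  (was 1)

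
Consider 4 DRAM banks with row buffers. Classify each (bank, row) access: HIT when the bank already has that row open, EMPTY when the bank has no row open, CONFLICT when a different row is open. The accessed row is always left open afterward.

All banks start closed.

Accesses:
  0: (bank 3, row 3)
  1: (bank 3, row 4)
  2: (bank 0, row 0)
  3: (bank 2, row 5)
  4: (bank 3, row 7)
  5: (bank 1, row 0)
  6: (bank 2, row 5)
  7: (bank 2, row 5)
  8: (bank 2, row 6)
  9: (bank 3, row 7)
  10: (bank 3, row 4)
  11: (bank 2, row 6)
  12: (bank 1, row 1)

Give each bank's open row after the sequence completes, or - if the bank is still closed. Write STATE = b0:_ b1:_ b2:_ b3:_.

STATE = b0:0 b1:1 b2:6 b3:4

0: bank 3 row 3 — prev None → EMPTY
1: bank 3 row 4 — prev 3 → CONFLICT
2: bank 0 row 0 — prev None → EMPTY
3: bank 2 row 5 — prev None → EMPTY
4: bank 3 row 7 — prev 4 → CONFLICT
5: bank 1 row 0 — prev None → EMPTY
6: bank 2 row 5 — prev 5 → HIT
7: bank 2 row 5 — prev 5 → HIT
8: bank 2 row 6 — prev 5 → CONFLICT
9: bank 3 row 7 — prev 7 → HIT
10: bank 3 row 4 — prev 7 → CONFLICT
11: bank 2 row 6 — prev 6 → HIT
12: bank 1 row 1 — prev 0 → CONFLICT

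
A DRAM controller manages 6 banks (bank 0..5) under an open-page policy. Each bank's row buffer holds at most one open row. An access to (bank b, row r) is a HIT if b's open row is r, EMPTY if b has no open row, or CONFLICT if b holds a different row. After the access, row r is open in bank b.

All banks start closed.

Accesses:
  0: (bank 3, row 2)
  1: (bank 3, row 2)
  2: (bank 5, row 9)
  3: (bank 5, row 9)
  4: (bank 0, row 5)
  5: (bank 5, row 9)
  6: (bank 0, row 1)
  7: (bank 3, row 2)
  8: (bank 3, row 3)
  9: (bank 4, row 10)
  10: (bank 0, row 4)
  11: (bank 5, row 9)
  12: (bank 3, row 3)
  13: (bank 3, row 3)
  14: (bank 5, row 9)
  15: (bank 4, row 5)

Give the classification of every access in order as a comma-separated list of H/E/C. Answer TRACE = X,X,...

TRACE = E,H,E,H,E,H,C,H,C,E,C,H,H,H,H,C

step 0: bank3 None->2 [EMPTY]
step 1: bank3 2->2 [HIT]
step 2: bank5 None->9 [EMPTY]
step 3: bank5 9->9 [HIT]
step 4: bank0 None->5 [EMPTY]
step 5: bank5 9->9 [HIT]
step 6: bank0 5->1 [CONFLICT]
step 7: bank3 2->2 [HIT]
step 8: bank3 2->3 [CONFLICT]
step 9: bank4 None->10 [EMPTY]
step 10: bank0 1->4 [CONFLICT]
step 11: bank5 9->9 [HIT]
step 12: bank3 3->3 [HIT]
step 13: bank3 3->3 [HIT]
step 14: bank5 9->9 [HIT]
step 15: bank4 10->5 [CONFLICT]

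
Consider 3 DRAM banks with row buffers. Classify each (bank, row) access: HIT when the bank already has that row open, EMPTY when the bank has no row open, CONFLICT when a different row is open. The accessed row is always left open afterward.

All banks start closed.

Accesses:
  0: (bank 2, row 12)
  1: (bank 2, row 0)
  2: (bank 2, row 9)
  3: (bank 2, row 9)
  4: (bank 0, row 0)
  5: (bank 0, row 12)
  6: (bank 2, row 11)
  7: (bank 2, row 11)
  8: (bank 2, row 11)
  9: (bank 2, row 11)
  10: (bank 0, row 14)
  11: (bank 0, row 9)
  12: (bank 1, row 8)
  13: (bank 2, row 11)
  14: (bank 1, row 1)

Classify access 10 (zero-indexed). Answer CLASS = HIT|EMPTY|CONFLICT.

CLASS = CONFLICT

0: bank 2 row 12 — prev None → EMPTY
1: bank 2 row 0 — prev 12 → CONFLICT
2: bank 2 row 9 — prev 0 → CONFLICT
3: bank 2 row 9 — prev 9 → HIT
4: bank 0 row 0 — prev None → EMPTY
5: bank 0 row 12 — prev 0 → CONFLICT
6: bank 2 row 11 — prev 9 → CONFLICT
7: bank 2 row 11 — prev 11 → HIT
8: bank 2 row 11 — prev 11 → HIT
9: bank 2 row 11 — prev 11 → HIT
10: bank 0 row 14 — prev 12 → CONFLICT
11: bank 0 row 9 — prev 14 → CONFLICT
12: bank 1 row 8 — prev None → EMPTY
13: bank 2 row 11 — prev 11 → HIT
14: bank 1 row 1 — prev 8 → CONFLICT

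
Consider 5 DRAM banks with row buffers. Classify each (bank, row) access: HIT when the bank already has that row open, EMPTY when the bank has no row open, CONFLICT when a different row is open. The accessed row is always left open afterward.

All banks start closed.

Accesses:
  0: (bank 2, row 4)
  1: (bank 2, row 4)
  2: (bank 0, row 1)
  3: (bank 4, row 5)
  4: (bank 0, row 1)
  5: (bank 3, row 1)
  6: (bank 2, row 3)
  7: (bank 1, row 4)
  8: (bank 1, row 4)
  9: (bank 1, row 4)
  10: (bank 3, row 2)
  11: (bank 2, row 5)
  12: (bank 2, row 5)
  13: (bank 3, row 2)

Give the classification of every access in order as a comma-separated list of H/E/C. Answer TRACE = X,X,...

TRACE = E,H,E,E,H,E,C,E,H,H,C,C,H,H

step 0: bank2 None->4 [EMPTY]
step 1: bank2 4->4 [HIT]
step 2: bank0 None->1 [EMPTY]
step 3: bank4 None->5 [EMPTY]
step 4: bank0 1->1 [HIT]
step 5: bank3 None->1 [EMPTY]
step 6: bank2 4->3 [CONFLICT]
step 7: bank1 None->4 [EMPTY]
step 8: bank1 4->4 [HIT]
step 9: bank1 4->4 [HIT]
step 10: bank3 1->2 [CONFLICT]
step 11: bank2 3->5 [CONFLICT]
step 12: bank2 5->5 [HIT]
step 13: bank3 2->2 [HIT]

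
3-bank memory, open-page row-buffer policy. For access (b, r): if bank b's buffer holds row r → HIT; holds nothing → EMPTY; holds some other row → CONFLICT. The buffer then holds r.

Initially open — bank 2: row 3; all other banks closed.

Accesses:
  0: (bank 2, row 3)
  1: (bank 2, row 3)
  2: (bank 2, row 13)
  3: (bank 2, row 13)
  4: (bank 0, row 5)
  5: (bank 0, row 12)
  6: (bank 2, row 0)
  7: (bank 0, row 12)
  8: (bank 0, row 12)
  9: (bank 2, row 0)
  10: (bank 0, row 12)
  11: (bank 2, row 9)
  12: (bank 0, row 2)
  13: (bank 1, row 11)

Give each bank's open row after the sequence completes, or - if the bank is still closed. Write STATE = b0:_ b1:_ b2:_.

step 0: bank2 3->3 [HIT]
step 1: bank2 3->3 [HIT]
step 2: bank2 3->13 [CONFLICT]
step 3: bank2 13->13 [HIT]
step 4: bank0 None->5 [EMPTY]
step 5: bank0 5->12 [CONFLICT]
step 6: bank2 13->0 [CONFLICT]
step 7: bank0 12->12 [HIT]
step 8: bank0 12->12 [HIT]
step 9: bank2 0->0 [HIT]
step 10: bank0 12->12 [HIT]
step 11: bank2 0->9 [CONFLICT]
step 12: bank0 12->2 [CONFLICT]
step 13: bank1 None->11 [EMPTY]

STATE = b0:2 b1:11 b2:9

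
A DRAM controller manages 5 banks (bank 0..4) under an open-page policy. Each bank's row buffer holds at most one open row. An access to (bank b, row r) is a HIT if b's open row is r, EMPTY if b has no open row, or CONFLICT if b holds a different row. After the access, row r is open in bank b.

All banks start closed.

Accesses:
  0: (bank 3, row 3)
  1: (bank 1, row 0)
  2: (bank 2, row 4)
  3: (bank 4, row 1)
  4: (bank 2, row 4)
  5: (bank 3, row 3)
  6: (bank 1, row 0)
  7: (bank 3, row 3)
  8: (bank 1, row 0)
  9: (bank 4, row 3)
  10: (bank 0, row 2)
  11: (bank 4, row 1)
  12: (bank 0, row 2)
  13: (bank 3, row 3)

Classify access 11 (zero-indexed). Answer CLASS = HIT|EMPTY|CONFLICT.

CLASS = CONFLICT

step 0: bank3 None->3 [EMPTY]
step 1: bank1 None->0 [EMPTY]
step 2: bank2 None->4 [EMPTY]
step 3: bank4 None->1 [EMPTY]
step 4: bank2 4->4 [HIT]
step 5: bank3 3->3 [HIT]
step 6: bank1 0->0 [HIT]
step 7: bank3 3->3 [HIT]
step 8: bank1 0->0 [HIT]
step 9: bank4 1->3 [CONFLICT]
step 10: bank0 None->2 [EMPTY]
step 11: bank4 3->1 [CONFLICT]
step 12: bank0 2->2 [HIT]
step 13: bank3 3->3 [HIT]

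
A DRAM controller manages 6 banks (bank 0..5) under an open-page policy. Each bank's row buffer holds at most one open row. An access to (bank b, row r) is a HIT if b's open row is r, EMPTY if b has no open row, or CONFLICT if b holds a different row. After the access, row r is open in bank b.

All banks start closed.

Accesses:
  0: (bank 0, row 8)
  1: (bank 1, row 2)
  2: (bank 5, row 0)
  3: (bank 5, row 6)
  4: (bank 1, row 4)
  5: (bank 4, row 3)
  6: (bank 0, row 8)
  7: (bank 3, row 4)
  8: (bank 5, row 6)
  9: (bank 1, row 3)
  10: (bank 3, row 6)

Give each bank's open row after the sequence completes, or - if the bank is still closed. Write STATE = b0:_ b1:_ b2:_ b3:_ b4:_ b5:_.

0: bank 0 row 8 — prev None → EMPTY
1: bank 1 row 2 — prev None → EMPTY
2: bank 5 row 0 — prev None → EMPTY
3: bank 5 row 6 — prev 0 → CONFLICT
4: bank 1 row 4 — prev 2 → CONFLICT
5: bank 4 row 3 — prev None → EMPTY
6: bank 0 row 8 — prev 8 → HIT
7: bank 3 row 4 — prev None → EMPTY
8: bank 5 row 6 — prev 6 → HIT
9: bank 1 row 3 — prev 4 → CONFLICT
10: bank 3 row 6 — prev 4 → CONFLICT

STATE = b0:8 b1:3 b2:- b3:6 b4:3 b5:6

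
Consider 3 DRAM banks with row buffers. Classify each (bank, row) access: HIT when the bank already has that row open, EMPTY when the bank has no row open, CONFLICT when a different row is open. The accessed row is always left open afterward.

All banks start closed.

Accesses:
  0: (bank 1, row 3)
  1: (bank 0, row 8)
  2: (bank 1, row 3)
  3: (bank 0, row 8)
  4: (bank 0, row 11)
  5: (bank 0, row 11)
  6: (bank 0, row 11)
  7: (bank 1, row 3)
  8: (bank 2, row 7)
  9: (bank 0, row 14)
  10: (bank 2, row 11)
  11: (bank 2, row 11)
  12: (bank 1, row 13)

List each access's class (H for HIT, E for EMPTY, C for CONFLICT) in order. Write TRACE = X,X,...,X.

TRACE = E,E,H,H,C,H,H,H,E,C,C,H,C

#0 (1,3) E
#1 (0,8) E
#2 (1,3) H  (was 3)
#3 (0,8) H  (was 8)
#4 (0,11) C  (was 8)
#5 (0,11) H  (was 11)
#6 (0,11) H  (was 11)
#7 (1,3) H  (was 3)
#8 (2,7) E
#9 (0,14) C  (was 11)
#10 (2,11) C  (was 7)
#11 (2,11) H  (was 11)
#12 (1,13) C  (was 3)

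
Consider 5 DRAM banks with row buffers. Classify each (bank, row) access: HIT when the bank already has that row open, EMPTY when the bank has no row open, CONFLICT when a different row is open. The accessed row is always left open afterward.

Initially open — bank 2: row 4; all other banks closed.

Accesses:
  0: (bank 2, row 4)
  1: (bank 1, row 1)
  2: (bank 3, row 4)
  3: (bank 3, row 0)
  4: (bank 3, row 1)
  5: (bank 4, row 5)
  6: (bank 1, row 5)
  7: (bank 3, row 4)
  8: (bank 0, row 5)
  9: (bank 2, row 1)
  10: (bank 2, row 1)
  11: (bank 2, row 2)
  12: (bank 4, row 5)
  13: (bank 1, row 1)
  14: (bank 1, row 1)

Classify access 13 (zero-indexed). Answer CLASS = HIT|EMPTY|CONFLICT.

CLASS = CONFLICT

#0 (2,4) H  (was 4)
#1 (1,1) E
#2 (3,4) E
#3 (3,0) C  (was 4)
#4 (3,1) C  (was 0)
#5 (4,5) E
#6 (1,5) C  (was 1)
#7 (3,4) C  (was 1)
#8 (0,5) E
#9 (2,1) C  (was 4)
#10 (2,1) H  (was 1)
#11 (2,2) C  (was 1)
#12 (4,5) H  (was 5)
#13 (1,1) C  (was 5)
#14 (1,1) H  (was 1)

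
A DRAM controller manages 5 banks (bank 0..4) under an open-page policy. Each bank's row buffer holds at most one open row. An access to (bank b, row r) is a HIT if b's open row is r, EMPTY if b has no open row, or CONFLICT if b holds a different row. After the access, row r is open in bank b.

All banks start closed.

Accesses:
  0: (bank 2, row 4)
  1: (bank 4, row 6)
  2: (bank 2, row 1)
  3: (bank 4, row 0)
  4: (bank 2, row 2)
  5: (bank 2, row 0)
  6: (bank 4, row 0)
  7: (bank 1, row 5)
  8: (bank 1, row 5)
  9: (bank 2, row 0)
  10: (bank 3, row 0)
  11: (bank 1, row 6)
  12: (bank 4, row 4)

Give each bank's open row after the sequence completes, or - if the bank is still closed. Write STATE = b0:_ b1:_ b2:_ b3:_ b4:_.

STATE = b0:- b1:6 b2:0 b3:0 b4:4

  [0] b2 r4: no row ⇒ E
  [1] b4 r6: no row ⇒ E
  [2] b2 r1: had r4 ⇒ C
  [3] b4 r0: had r6 ⇒ C
  [4] b2 r2: had r1 ⇒ C
  [5] b2 r0: had r2 ⇒ C
  [6] b4 r0: had r0 ⇒ H
  [7] b1 r5: no row ⇒ E
  [8] b1 r5: had r5 ⇒ H
  [9] b2 r0: had r0 ⇒ H
  [10] b3 r0: no row ⇒ E
  [11] b1 r6: had r5 ⇒ C
  [12] b4 r4: had r0 ⇒ C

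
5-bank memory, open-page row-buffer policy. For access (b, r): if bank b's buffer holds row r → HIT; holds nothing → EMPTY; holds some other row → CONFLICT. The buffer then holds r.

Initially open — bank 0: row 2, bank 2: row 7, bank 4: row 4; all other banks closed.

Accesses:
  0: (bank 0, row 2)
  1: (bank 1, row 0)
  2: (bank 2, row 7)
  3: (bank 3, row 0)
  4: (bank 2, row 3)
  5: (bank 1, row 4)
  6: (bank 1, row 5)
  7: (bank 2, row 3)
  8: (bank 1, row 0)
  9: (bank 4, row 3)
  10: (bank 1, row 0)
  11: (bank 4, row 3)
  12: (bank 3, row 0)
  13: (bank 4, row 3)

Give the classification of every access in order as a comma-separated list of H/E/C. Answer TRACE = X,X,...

0: bank 0 row 2 — prev 2 → HIT
1: bank 1 row 0 — prev None → EMPTY
2: bank 2 row 7 — prev 7 → HIT
3: bank 3 row 0 — prev None → EMPTY
4: bank 2 row 3 — prev 7 → CONFLICT
5: bank 1 row 4 — prev 0 → CONFLICT
6: bank 1 row 5 — prev 4 → CONFLICT
7: bank 2 row 3 — prev 3 → HIT
8: bank 1 row 0 — prev 5 → CONFLICT
9: bank 4 row 3 — prev 4 → CONFLICT
10: bank 1 row 0 — prev 0 → HIT
11: bank 4 row 3 — prev 3 → HIT
12: bank 3 row 0 — prev 0 → HIT
13: bank 4 row 3 — prev 3 → HIT

TRACE = H,E,H,E,C,C,C,H,C,C,H,H,H,H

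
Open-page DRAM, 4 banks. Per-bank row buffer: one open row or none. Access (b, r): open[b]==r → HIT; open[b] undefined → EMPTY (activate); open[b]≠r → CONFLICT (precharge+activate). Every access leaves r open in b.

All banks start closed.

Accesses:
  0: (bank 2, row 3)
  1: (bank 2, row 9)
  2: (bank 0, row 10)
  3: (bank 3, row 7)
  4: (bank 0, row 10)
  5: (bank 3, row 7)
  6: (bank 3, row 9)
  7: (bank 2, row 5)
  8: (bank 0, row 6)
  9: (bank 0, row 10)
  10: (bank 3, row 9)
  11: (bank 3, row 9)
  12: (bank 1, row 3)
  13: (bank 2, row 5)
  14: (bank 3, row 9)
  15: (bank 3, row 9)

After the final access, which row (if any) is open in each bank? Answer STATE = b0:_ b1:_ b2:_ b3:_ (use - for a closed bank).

step 0: bank2 None->3 [EMPTY]
step 1: bank2 3->9 [CONFLICT]
step 2: bank0 None->10 [EMPTY]
step 3: bank3 None->7 [EMPTY]
step 4: bank0 10->10 [HIT]
step 5: bank3 7->7 [HIT]
step 6: bank3 7->9 [CONFLICT]
step 7: bank2 9->5 [CONFLICT]
step 8: bank0 10->6 [CONFLICT]
step 9: bank0 6->10 [CONFLICT]
step 10: bank3 9->9 [HIT]
step 11: bank3 9->9 [HIT]
step 12: bank1 None->3 [EMPTY]
step 13: bank2 5->5 [HIT]
step 14: bank3 9->9 [HIT]
step 15: bank3 9->9 [HIT]

STATE = b0:10 b1:3 b2:5 b3:9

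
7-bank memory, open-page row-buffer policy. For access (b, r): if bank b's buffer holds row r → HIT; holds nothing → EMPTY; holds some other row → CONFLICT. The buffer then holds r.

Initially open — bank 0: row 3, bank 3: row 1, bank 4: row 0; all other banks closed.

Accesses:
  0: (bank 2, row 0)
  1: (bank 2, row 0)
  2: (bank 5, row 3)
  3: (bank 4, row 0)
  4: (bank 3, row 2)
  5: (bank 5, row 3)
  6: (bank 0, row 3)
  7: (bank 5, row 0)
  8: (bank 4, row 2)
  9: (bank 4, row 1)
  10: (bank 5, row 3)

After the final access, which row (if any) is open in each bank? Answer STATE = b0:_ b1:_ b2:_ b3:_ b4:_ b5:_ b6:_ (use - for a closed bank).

  [0] b2 r0: no row ⇒ E
  [1] b2 r0: had r0 ⇒ H
  [2] b5 r3: no row ⇒ E
  [3] b4 r0: had r0 ⇒ H
  [4] b3 r2: had r1 ⇒ C
  [5] b5 r3: had r3 ⇒ H
  [6] b0 r3: had r3 ⇒ H
  [7] b5 r0: had r3 ⇒ C
  [8] b4 r2: had r0 ⇒ C
  [9] b4 r1: had r2 ⇒ C
  [10] b5 r3: had r0 ⇒ C

STATE = b0:3 b1:- b2:0 b3:2 b4:1 b5:3 b6:-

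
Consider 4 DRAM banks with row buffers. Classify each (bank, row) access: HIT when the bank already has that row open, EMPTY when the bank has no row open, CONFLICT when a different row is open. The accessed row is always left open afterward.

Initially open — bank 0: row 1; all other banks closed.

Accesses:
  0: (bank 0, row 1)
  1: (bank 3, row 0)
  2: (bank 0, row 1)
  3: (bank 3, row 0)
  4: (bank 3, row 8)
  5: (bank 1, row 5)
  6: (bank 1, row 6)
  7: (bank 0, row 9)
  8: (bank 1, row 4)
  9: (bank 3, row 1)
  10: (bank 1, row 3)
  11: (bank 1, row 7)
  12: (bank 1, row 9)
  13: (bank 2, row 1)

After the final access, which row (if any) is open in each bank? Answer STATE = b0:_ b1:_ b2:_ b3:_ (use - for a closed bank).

  [0] b0 r1: had r1 ⇒ H
  [1] b3 r0: no row ⇒ E
  [2] b0 r1: had r1 ⇒ H
  [3] b3 r0: had r0 ⇒ H
  [4] b3 r8: had r0 ⇒ C
  [5] b1 r5: no row ⇒ E
  [6] b1 r6: had r5 ⇒ C
  [7] b0 r9: had r1 ⇒ C
  [8] b1 r4: had r6 ⇒ C
  [9] b3 r1: had r8 ⇒ C
  [10] b1 r3: had r4 ⇒ C
  [11] b1 r7: had r3 ⇒ C
  [12] b1 r9: had r7 ⇒ C
  [13] b2 r1: no row ⇒ E

STATE = b0:9 b1:9 b2:1 b3:1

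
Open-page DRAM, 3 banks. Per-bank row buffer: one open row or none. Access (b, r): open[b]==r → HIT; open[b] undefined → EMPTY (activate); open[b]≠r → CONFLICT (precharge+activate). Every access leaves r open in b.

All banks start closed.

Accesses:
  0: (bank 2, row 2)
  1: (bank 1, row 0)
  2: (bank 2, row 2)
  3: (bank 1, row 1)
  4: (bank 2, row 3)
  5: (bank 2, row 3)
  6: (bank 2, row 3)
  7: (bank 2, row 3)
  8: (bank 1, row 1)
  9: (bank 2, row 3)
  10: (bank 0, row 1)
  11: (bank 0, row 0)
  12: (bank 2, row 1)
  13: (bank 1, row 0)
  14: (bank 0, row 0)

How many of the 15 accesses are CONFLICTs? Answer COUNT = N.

COUNT = 5

  [0] b2 r2: no row ⇒ E
  [1] b1 r0: no row ⇒ E
  [2] b2 r2: had r2 ⇒ H
  [3] b1 r1: had r0 ⇒ C
  [4] b2 r3: had r2 ⇒ C
  [5] b2 r3: had r3 ⇒ H
  [6] b2 r3: had r3 ⇒ H
  [7] b2 r3: had r3 ⇒ H
  [8] b1 r1: had r1 ⇒ H
  [9] b2 r3: had r3 ⇒ H
  [10] b0 r1: no row ⇒ E
  [11] b0 r0: had r1 ⇒ C
  [12] b2 r1: had r3 ⇒ C
  [13] b1 r0: had r1 ⇒ C
  [14] b0 r0: had r0 ⇒ H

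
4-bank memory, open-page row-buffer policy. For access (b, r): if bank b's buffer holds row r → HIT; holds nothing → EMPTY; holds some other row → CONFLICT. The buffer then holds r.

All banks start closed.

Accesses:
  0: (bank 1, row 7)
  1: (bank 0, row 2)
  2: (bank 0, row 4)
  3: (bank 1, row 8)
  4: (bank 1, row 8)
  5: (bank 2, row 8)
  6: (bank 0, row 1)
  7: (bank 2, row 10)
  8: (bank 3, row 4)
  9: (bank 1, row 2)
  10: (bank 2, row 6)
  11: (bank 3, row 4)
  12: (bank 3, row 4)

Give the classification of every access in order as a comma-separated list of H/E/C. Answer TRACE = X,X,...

0: bank 1 row 7 — prev None → EMPTY
1: bank 0 row 2 — prev None → EMPTY
2: bank 0 row 4 — prev 2 → CONFLICT
3: bank 1 row 8 — prev 7 → CONFLICT
4: bank 1 row 8 — prev 8 → HIT
5: bank 2 row 8 — prev None → EMPTY
6: bank 0 row 1 — prev 4 → CONFLICT
7: bank 2 row 10 — prev 8 → CONFLICT
8: bank 3 row 4 — prev None → EMPTY
9: bank 1 row 2 — prev 8 → CONFLICT
10: bank 2 row 6 — prev 10 → CONFLICT
11: bank 3 row 4 — prev 4 → HIT
12: bank 3 row 4 — prev 4 → HIT

TRACE = E,E,C,C,H,E,C,C,E,C,C,H,H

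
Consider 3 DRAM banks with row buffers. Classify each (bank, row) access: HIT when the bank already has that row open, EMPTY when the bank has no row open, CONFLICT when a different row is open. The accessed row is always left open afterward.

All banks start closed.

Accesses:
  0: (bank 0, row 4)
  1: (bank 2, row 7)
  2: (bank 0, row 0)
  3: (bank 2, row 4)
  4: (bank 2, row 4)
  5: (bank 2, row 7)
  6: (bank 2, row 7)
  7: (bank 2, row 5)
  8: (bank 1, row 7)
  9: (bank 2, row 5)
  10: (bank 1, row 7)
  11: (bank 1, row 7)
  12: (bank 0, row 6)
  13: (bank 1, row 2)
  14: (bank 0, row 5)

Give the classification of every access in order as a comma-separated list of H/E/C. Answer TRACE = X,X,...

TRACE = E,E,C,C,H,C,H,C,E,H,H,H,C,C,C

#0 (0,4) E
#1 (2,7) E
#2 (0,0) C  (was 4)
#3 (2,4) C  (was 7)
#4 (2,4) H  (was 4)
#5 (2,7) C  (was 4)
#6 (2,7) H  (was 7)
#7 (2,5) C  (was 7)
#8 (1,7) E
#9 (2,5) H  (was 5)
#10 (1,7) H  (was 7)
#11 (1,7) H  (was 7)
#12 (0,6) C  (was 0)
#13 (1,2) C  (was 7)
#14 (0,5) C  (was 6)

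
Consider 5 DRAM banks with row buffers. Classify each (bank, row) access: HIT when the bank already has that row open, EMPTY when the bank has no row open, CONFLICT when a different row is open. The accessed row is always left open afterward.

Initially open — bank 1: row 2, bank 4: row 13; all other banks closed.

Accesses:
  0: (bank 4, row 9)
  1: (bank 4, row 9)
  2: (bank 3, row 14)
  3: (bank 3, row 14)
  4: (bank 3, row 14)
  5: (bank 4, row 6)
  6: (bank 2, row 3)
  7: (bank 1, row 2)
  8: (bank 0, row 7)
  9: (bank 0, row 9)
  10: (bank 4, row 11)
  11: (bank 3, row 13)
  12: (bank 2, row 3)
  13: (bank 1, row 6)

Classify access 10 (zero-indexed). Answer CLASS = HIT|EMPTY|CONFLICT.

0: bank 4 row 9 — prev 13 → CONFLICT
1: bank 4 row 9 — prev 9 → HIT
2: bank 3 row 14 — prev None → EMPTY
3: bank 3 row 14 — prev 14 → HIT
4: bank 3 row 14 — prev 14 → HIT
5: bank 4 row 6 — prev 9 → CONFLICT
6: bank 2 row 3 — prev None → EMPTY
7: bank 1 row 2 — prev 2 → HIT
8: bank 0 row 7 — prev None → EMPTY
9: bank 0 row 9 — prev 7 → CONFLICT
10: bank 4 row 11 — prev 6 → CONFLICT
11: bank 3 row 13 — prev 14 → CONFLICT
12: bank 2 row 3 — prev 3 → HIT
13: bank 1 row 6 — prev 2 → CONFLICT

CLASS = CONFLICT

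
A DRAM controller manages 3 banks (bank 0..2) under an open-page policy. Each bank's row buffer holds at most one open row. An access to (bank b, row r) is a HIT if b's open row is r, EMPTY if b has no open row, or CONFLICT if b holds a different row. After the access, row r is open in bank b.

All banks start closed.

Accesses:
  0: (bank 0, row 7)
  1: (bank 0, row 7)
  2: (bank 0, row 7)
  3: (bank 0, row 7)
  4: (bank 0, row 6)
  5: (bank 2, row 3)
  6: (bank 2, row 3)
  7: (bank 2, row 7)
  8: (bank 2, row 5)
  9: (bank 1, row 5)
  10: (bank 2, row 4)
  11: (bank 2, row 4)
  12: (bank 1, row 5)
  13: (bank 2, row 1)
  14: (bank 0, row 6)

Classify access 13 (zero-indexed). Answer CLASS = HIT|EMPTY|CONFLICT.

CLASS = CONFLICT

  [0] b0 r7: no row ⇒ E
  [1] b0 r7: had r7 ⇒ H
  [2] b0 r7: had r7 ⇒ H
  [3] b0 r7: had r7 ⇒ H
  [4] b0 r6: had r7 ⇒ C
  [5] b2 r3: no row ⇒ E
  [6] b2 r3: had r3 ⇒ H
  [7] b2 r7: had r3 ⇒ C
  [8] b2 r5: had r7 ⇒ C
  [9] b1 r5: no row ⇒ E
  [10] b2 r4: had r5 ⇒ C
  [11] b2 r4: had r4 ⇒ H
  [12] b1 r5: had r5 ⇒ H
  [13] b2 r1: had r4 ⇒ C
  [14] b0 r6: had r6 ⇒ H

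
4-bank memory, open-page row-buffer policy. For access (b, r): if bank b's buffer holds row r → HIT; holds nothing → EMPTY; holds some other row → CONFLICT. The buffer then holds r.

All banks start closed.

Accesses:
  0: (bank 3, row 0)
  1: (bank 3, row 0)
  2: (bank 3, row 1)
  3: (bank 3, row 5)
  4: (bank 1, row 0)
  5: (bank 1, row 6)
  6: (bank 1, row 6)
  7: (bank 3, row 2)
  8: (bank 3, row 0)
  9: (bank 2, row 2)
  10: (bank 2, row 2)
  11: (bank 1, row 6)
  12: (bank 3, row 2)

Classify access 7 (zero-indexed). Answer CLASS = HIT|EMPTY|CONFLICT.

CLASS = CONFLICT

  [0] b3 r0: no row ⇒ E
  [1] b3 r0: had r0 ⇒ H
  [2] b3 r1: had r0 ⇒ C
  [3] b3 r5: had r1 ⇒ C
  [4] b1 r0: no row ⇒ E
  [5] b1 r6: had r0 ⇒ C
  [6] b1 r6: had r6 ⇒ H
  [7] b3 r2: had r5 ⇒ C
  [8] b3 r0: had r2 ⇒ C
  [9] b2 r2: no row ⇒ E
  [10] b2 r2: had r2 ⇒ H
  [11] b1 r6: had r6 ⇒ H
  [12] b3 r2: had r0 ⇒ C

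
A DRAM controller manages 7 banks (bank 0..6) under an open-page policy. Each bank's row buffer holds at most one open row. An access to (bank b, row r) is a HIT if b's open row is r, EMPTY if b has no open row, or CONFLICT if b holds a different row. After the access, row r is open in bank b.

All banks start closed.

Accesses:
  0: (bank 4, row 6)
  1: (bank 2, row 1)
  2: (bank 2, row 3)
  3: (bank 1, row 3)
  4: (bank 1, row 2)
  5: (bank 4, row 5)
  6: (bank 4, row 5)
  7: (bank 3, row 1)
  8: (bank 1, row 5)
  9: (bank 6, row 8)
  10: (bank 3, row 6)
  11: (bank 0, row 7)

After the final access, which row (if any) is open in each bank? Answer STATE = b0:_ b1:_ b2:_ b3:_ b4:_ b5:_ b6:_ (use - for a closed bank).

STATE = b0:7 b1:5 b2:3 b3:6 b4:5 b5:- b6:8

step 0: bank4 None->6 [EMPTY]
step 1: bank2 None->1 [EMPTY]
step 2: bank2 1->3 [CONFLICT]
step 3: bank1 None->3 [EMPTY]
step 4: bank1 3->2 [CONFLICT]
step 5: bank4 6->5 [CONFLICT]
step 6: bank4 5->5 [HIT]
step 7: bank3 None->1 [EMPTY]
step 8: bank1 2->5 [CONFLICT]
step 9: bank6 None->8 [EMPTY]
step 10: bank3 1->6 [CONFLICT]
step 11: bank0 None->7 [EMPTY]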